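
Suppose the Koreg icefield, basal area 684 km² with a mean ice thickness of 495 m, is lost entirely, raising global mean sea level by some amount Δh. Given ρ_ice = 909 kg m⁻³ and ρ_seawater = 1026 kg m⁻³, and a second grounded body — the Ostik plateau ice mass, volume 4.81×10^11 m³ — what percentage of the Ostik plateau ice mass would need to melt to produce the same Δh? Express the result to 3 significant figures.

Equal sea-level rise means equal mass of meltwater, i.e. equal mass of ice lost.
Ice mass of Koreg: 3.078×10^14 kg; ice mass of Ostik: 4.372×10^14 kg.
Fraction required = 3.078×10^14 / 4.372×10^14 = 0.704 → 70.4 %.

≈ 70.4 %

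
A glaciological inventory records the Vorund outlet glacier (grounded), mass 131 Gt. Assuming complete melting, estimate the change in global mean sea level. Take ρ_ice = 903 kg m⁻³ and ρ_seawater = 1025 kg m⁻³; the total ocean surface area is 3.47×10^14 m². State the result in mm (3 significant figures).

Vorund: 131 Gt = 1.310×10^14 kg; dividing by ρ_w = 1025 kg m⁻³ gives 1.278×10^11 m³ of water.
Spread over 3.47×10^14 m² of ocean, Δh = 1.278×10^11 / 3.47×10^14 = 3.68×10^-4 m = 0.368 mm.

≈ 0.368 mm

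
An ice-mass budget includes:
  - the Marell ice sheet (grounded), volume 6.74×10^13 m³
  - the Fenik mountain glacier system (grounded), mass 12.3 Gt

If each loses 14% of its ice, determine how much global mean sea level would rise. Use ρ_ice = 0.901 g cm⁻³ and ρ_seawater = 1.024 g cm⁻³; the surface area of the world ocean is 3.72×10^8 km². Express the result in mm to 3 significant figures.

≈ 22.3 mm

Marell: 0.14 × 6.74×10^13 m³ × (901/1024) = 8.303×10^12 m³ of water.
Fenik: 0.14 × 12.3 Gt = 1.722×10^12 kg; dividing by ρ_w = 1.024 g cm⁻³ = 1024 kg m⁻³ gives 1.682×10^9 m³ of water.
Total added water ≈ 8.304×10^12 m³ over 3.72×10^14 m² → Δh = 0.0223 m = 22.3 mm.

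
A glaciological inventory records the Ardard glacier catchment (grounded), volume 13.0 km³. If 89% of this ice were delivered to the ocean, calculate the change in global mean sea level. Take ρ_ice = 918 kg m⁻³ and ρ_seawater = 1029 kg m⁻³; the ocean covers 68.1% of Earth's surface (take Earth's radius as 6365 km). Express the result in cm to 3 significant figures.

Ardard: 0.89 × 13.0 km³ × (918/1029) = 10.32 km³ of water.
Spread over 3.47×10^14 m² of ocean, Δh = 1.032×10^10 / 3.47×10^14 = 2.98×10^-5 m = 2.98×10^-3 cm.

≈ 2.98×10^-3 cm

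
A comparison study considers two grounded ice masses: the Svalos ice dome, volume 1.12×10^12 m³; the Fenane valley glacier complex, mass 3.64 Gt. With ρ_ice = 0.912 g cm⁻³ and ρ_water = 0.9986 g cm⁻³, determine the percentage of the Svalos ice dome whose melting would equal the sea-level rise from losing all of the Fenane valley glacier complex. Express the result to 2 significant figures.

≈ 0.36 %

Equal sea-level rise means equal mass of meltwater, i.e. equal mass of ice lost.
Ice mass of Fenane: 3.640×10^12 kg; ice mass of Svalos: 1.021×10^15 kg.
Fraction required = 3.640×10^12 / 1.021×10^15 = 3.56×10^-3 → 0.36 %.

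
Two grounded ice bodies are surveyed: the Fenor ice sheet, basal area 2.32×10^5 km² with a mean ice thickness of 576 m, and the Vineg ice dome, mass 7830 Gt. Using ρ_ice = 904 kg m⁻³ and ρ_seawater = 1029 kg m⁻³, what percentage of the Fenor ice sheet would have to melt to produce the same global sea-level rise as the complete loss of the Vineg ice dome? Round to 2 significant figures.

Equal sea-level rise means equal mass of meltwater, i.e. equal mass of ice lost.
Ice mass of Vineg: 7.830×10^15 kg; ice mass of Fenor: 1.208×10^17 kg.
Fraction required = 7.830×10^15 / 1.208×10^17 = 0.0648 → 6.5 %.

≈ 6.5 %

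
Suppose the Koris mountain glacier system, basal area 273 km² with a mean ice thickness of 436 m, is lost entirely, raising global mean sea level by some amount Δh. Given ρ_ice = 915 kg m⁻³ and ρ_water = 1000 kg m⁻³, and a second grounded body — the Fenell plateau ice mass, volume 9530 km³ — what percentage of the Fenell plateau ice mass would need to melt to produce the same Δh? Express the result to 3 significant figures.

≈ 1.25 %

Equal sea-level rise means equal mass of meltwater, i.e. equal mass of ice lost.
Ice mass of Koris: 1.089×10^14 kg; ice mass of Fenell: 8.720×10^15 kg.
Fraction required = 1.089×10^14 / 8.720×10^15 = 0.0125 → 1.25 %.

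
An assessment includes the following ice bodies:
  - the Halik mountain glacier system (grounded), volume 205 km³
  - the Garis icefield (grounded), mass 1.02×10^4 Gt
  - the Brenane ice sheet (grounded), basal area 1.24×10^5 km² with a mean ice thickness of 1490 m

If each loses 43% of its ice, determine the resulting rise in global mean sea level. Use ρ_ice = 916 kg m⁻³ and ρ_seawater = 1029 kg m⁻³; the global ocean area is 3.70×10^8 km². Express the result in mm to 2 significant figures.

≈ 200 mm

Halik: 0.43 × 205 km³ × (916/1029) = 78.47 km³ of water.
Garis: 0.43 × 1.02×10^4 Gt = 4.386×10^15 kg; dividing by ρ_w = 1029 kg m⁻³ gives 4.262×10^12 m³ of water.
Brenane: ice volume = 1.24×10^5 km² × 1490 m = 1.848×10^5 km³; 0.43 × 1.848×10^5 × (916/1029) = 7.072×10^4 km³ of water.
Total added water ≈ 7.506×10^13 m³ over 3.70×10^14 m² → Δh = 0.203 m = 200 mm.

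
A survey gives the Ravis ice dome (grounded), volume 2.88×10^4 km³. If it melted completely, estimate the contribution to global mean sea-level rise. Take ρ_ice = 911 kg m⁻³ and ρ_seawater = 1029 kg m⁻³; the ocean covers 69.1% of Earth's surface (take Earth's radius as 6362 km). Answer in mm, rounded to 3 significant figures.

≈ 72.5 mm

Ravis: 2.88×10^4 km³ × (911/1029) = 2.550×10^4 km³ of water.
Spread over 3.51×10^14 m² of ocean, Δh = 2.550×10^13 / 3.51×10^14 = 0.0725 m = 72.5 mm.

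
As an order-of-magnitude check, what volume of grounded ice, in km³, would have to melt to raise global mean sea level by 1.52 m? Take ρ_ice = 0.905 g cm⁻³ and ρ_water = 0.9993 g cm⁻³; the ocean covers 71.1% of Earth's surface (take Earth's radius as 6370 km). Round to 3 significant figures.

≈ 6.08×10^5 km³

Required water volume = Δh × A = 1.52 m × 3.63×10^14 m² = 5.511×10^14 m³ = 5.511×10^5 km³.
Ice volume = water volume × ρ_w/ρ_ice = 5.511×10^5 × 999.3/905 = 6.08×10^5 km³.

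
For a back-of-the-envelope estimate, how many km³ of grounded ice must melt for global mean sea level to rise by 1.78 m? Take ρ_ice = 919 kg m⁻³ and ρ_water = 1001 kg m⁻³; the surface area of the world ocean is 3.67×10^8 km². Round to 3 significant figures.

≈ 7.12×10^5 km³

Required water volume = Δh × A = 1.78 m × 3.67×10^14 m² = 6.533×10^14 m³ = 6.533×10^5 km³.
Ice volume = water volume × ρ_w/ρ_ice = 6.533×10^5 × 1001/919 = 7.12×10^5 km³.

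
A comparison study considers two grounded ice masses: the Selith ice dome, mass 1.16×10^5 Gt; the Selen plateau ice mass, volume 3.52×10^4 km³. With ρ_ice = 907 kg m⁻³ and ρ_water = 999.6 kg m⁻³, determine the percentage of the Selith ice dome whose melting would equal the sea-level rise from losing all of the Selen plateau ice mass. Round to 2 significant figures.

Equal sea-level rise means equal mass of meltwater, i.e. equal mass of ice lost.
Ice mass of Selen: 3.193×10^16 kg; ice mass of Selith: 1.160×10^17 kg.
Fraction required = 3.193×10^16 / 1.160×10^17 = 0.275 → 28 %.

≈ 28 %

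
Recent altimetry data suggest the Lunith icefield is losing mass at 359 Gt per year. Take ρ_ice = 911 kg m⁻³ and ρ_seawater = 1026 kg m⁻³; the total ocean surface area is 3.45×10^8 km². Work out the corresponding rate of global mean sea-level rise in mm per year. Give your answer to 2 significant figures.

≈ 1.0 mm/yr

ρ_w = 1026 kg m⁻³. Annual water volume added = 359 Gt / ρ_w = 3.590×10^14 kg / 1026 kg m⁻³ = 3.499×10^11 m³.
Δh per year = 3.499×10^11 / 3.45×10^14 = 1.01×10^-3 m = 1.0 mm.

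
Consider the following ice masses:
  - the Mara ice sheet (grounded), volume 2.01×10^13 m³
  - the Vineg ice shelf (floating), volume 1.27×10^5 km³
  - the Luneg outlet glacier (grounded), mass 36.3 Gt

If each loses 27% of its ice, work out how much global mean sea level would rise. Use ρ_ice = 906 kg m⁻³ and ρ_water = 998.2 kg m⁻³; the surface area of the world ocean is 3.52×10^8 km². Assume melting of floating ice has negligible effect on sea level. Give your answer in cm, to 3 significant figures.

Mara: 0.27 × 2.01×10^13 m³ × (906/998.2) = 4.926×10^12 m³ of water.
The Vineg ice shelf is floating and already displaces its own weight of water, so its melt adds essentially nothing to sea level.
Luneg: 0.27 × 36.3 Gt = 9.801×10^12 kg; dividing by ρ_w = 998.2 kg m⁻³ gives 9.819×10^9 m³ of water.
Total added water ≈ 4.936×10^12 m³ over 3.52×10^14 m² → Δh = 0.0140 m = 1.40 cm.

≈ 1.40 cm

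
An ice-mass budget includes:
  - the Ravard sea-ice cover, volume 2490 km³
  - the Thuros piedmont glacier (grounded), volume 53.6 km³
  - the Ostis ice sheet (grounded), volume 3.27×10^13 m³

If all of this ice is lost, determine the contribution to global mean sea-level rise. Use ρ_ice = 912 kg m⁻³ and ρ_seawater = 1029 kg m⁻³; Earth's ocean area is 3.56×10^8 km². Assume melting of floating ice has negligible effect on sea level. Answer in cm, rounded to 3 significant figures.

≈ 8.15 cm

The Ravard sea-ice cover is floating and already displaces its own weight of water, so its melt adds essentially nothing to sea level.
Thuros: 53.6 km³ × (912/1029) = 47.51 km³ of water.
Ostis: 3.27×10^13 m³ × (912/1029) = 2.898×10^13 m³ of water.
Total added water ≈ 2.903×10^13 m³ over 3.56×10^14 m² → Δh = 0.0815 m = 8.15 cm.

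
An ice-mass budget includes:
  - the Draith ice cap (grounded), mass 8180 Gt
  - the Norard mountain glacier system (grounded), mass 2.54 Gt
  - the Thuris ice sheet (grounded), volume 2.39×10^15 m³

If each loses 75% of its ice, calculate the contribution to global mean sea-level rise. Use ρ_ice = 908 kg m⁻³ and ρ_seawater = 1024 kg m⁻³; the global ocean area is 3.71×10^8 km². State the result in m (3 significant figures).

≈ 4.30 m

Draith: 0.75 × 8180 Gt = 6.135×10^15 kg; dividing by ρ_w = 1024 kg m⁻³ gives 5.991×10^12 m³ of water.
Norard: 0.75 × 2.54 Gt = 1.905×10^12 kg; dividing by ρ_w = 1024 kg m⁻³ gives 1.860×10^9 m³ of water.
Thuris: 0.75 × 2.39×10^15 m³ × (908/1024) = 1.589×10^15 m³ of water.
Total added water ≈ 1.595×10^15 m³ over 3.71×10^14 m² → Δh = 4.30 m.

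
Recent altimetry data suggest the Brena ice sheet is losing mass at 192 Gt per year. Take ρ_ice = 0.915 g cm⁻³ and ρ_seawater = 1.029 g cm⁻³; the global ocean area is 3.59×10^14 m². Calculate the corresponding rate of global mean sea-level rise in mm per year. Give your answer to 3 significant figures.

≈ 0.520 mm/yr

ρ_w = 1.029 g cm⁻³ = 1029 kg m⁻³. Annual water volume added = 192 Gt / ρ_w = 1.920×10^14 kg / 1029 kg m⁻³ = 1.866×10^11 m³.
Δh per year = 1.866×10^11 / 3.59×10^14 = 5.20×10^-4 m = 0.520 mm.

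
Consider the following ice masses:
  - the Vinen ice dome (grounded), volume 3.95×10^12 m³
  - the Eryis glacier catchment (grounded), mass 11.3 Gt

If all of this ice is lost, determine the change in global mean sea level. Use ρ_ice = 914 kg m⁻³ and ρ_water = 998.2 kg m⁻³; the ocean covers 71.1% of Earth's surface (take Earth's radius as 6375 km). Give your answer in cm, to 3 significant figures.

≈ 0.999 cm

Vinen: 3.95×10^12 m³ × (914/998.2) = 3.617×10^12 m³ of water.
Eryis: 11.3 Gt = 1.130×10^13 kg; dividing by ρ_w = 998.2 kg m⁻³ gives 1.132×10^10 m³ of water.
Total added water ≈ 3.628×10^12 m³ over 3.63×10^14 m² → Δh = 9.99×10^-3 m = 0.999 cm.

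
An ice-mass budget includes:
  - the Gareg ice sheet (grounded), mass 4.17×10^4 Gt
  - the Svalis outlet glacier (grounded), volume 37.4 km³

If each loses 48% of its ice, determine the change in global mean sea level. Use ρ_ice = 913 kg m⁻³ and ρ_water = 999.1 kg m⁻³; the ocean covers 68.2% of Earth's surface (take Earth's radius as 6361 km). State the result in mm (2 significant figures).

≈ 58 mm

Gareg: 0.48 × 4.17×10^4 Gt = 2.002×10^16 kg; dividing by ρ_w = 999.1 kg m⁻³ gives 2.003×10^13 m³ of water.
Svalis: 0.48 × 37.4 km³ × (913/999.1) = 16.40 km³ of water.
Total added water ≈ 2.005×10^13 m³ over 3.47×10^14 m² → Δh = 0.0578 m = 58 mm.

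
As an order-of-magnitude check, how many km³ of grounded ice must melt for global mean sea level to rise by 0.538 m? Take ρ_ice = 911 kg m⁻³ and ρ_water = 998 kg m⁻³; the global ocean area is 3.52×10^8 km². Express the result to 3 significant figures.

≈ 2.07×10^5 km³

Required water volume = Δh × A = 0.538 m × 3.52×10^14 m² = 1.894×10^14 m³ = 1.894×10^5 km³.
Ice volume = water volume × ρ_w/ρ_ice = 1.894×10^5 × 998/911 = 2.07×10^5 km³.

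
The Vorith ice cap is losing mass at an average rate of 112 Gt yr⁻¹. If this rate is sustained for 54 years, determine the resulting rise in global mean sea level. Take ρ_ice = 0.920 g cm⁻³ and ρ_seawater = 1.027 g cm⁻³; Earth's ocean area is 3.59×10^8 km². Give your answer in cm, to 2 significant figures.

≈ 1.6 cm

Total mass lost = 112 Gt/yr × 54 yr = 6048 Gt = 6.048×10^15 kg.
ρ_w = 1.027 g cm⁻³ = 1027 kg m⁻³, so water volume = 6.048×10^15 / 1027 = 5.889×10^12 m³.
Δh = 5.889×10^12 / 3.59×10^14 = 0.0164 m = 1.6 cm.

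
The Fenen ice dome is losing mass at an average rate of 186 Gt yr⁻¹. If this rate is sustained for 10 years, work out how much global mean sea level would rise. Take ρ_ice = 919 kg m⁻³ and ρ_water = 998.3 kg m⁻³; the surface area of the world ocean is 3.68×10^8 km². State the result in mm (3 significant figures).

Total mass lost = 186 Gt/yr × 10 yr = 1860 Gt = 1.860×10^15 kg.
ρ_w = 998.3 kg m⁻³, so water volume = 1.860×10^15 / 998.3 = 1.863×10^12 m³.
Δh = 1.863×10^12 / 3.68×10^14 = 5.06×10^-3 m = 5.06 mm.

≈ 5.06 mm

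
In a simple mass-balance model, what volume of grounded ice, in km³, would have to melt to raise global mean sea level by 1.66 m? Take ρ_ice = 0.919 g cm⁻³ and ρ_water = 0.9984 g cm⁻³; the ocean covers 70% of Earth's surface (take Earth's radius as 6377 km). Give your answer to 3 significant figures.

Required water volume = Δh × A = 1.66 m × 3.58×10^14 m² = 5.938×10^14 m³ = 5.938×10^5 km³.
Ice volume = water volume × ρ_w/ρ_ice = 5.938×10^5 × 998.4/919 = 6.45×10^5 km³.

≈ 6.45×10^5 km³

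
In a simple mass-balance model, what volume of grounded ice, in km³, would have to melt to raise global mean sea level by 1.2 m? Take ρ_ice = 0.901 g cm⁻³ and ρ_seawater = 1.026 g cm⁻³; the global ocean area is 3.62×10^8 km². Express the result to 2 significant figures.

Required water volume = Δh × A = 1.2 m × 3.62×10^14 m² = 4.344×10^14 m³ = 4.344×10^5 km³.
Ice volume = water volume × ρ_w/ρ_ice = 4.344×10^5 × 1026/901 = 4.9×10^5 km³.

≈ 4.9×10^5 km³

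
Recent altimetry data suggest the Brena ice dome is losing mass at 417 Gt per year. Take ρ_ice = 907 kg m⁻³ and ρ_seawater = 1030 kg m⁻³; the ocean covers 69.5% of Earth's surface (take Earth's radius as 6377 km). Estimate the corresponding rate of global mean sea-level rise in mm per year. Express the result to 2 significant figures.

ρ_w = 1030 kg m⁻³. Annual water volume added = 417 Gt / ρ_w = 4.170×10^14 kg / 1030 kg m⁻³ = 4.049×10^11 m³.
Δh per year = 4.049×10^11 / 3.55×10^14 = 1.14×10^-3 m = 1.1 mm.

≈ 1.1 mm/yr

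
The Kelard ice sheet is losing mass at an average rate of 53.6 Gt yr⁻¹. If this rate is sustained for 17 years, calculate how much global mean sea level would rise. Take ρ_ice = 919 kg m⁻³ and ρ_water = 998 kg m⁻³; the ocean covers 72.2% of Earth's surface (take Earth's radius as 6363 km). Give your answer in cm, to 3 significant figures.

≈ 0.249 cm

Total mass lost = 53.6 Gt/yr × 17 yr = 911.2 Gt = 9.112×10^14 kg.
ρ_w = 998 kg m⁻³, so water volume = 9.112×10^14 / 998 = 9.130×10^11 m³.
Δh = 9.130×10^11 / 3.67×10^14 = 2.49×10^-3 m = 0.249 cm.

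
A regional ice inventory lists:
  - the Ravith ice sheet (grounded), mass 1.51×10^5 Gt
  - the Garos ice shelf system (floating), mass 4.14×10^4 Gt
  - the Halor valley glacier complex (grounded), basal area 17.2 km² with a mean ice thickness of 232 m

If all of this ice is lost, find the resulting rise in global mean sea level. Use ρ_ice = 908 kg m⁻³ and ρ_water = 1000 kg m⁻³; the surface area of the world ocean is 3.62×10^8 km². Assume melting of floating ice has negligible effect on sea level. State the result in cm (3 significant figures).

≈ 41.7 cm

Ravith: 1.51×10^5 Gt = 1.510×10^17 kg; dividing by ρ_w = 1000 kg m⁻³ gives 1.510×10^14 m³ of water.
The Garos ice shelf system is floating and already displaces its own weight of water, so its melt adds essentially nothing to sea level.
Halor: ice volume = 17.2 km² × 232 m = 3.990 km³; 3.990 × (908/1000) = 3.623 km³ of water.
Total added water ≈ 1.510×10^14 m³ over 3.62×10^14 m² → Δh = 0.417 m = 41.7 cm.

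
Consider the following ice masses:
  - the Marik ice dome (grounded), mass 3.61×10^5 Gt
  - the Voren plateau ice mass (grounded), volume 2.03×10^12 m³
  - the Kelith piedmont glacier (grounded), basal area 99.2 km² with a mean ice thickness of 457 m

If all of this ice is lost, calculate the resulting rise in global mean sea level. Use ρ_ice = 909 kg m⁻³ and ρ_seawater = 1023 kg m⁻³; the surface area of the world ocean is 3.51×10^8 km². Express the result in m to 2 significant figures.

≈ 1.0 m

Marik: 3.61×10^5 Gt = 3.610×10^17 kg; dividing by ρ_w = 1023 kg m⁻³ gives 3.529×10^14 m³ of water.
Voren: 2.03×10^12 m³ × (909/1023) = 1.804×10^12 m³ of water.
Kelith: ice volume = 99.2 km² × 457 m = 45.33 km³; 45.33 × (909/1023) = 40.28 km³ of water.
Total added water ≈ 3.547×10^14 m³ over 3.51×10^14 m² → Δh = 1.01 m.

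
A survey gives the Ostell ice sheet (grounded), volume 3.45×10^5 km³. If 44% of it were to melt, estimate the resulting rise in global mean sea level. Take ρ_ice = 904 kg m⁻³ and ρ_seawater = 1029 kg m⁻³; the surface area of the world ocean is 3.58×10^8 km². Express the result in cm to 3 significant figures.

Ostell: 0.44 × 3.45×10^5 km³ × (904/1029) = 1.334×10^5 km³ of water.
Spread over 3.58×10^14 m² of ocean, Δh = 1.334×10^14 / 3.58×10^14 = 0.373 m = 37.3 cm.

≈ 37.3 cm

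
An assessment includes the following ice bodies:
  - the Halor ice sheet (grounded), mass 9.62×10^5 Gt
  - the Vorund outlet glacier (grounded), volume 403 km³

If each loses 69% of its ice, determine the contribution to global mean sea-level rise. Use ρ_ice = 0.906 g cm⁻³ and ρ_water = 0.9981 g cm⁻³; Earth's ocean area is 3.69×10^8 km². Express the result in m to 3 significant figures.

Halor: 0.69 × 9.62×10^5 Gt = 6.638×10^17 kg; dividing by ρ_w = 0.9981 g cm⁻³ = 998.1 kg m⁻³ gives 6.650×10^14 m³ of water.
Vorund: 0.69 × 403 km³ × (906/998.1) = 252.4 km³ of water.
Total added water ≈ 6.653×10^14 m³ over 3.69×10^14 m² → Δh = 1.80 m.

≈ 1.80 m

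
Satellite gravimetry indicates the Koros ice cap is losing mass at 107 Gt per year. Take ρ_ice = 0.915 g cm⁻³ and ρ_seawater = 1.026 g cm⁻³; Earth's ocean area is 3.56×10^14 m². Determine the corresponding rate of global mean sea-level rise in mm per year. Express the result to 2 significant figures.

ρ_w = 1.026 g cm⁻³ = 1026 kg m⁻³. Annual water volume added = 107 Gt / ρ_w = 1.070×10^14 kg / 1026 kg m⁻³ = 1.043×10^11 m³.
Δh per year = 1.043×10^11 / 3.56×10^14 = 2.93×10^-4 m = 0.29 mm.

≈ 0.29 mm/yr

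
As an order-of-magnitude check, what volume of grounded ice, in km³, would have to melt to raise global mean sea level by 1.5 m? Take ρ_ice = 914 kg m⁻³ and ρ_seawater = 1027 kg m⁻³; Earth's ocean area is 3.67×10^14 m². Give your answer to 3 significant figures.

≈ 6.19×10^5 km³

Required water volume = Δh × A = 1.5 m × 3.67×10^14 m² = 5.505×10^14 m³ = 5.505×10^5 km³.
Ice volume = water volume × ρ_w/ρ_ice = 5.505×10^5 × 1027/914 = 6.19×10^5 km³.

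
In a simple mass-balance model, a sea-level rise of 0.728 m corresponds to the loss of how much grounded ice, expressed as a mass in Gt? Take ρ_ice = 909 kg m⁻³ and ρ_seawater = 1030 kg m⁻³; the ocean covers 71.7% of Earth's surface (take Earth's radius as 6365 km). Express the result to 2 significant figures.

≈ 2.7×10^5 Gt

Required water volume = Δh × A = 0.728 m × 3.65×10^14 m² = 2.657×10^14 m³.
ρ_w = 1030 kg m⁻³, so the mass of water = 2.657×10^14 m³ × 1030 kg m⁻³ = 2.737×10^17 kg = 2.7×10^5 Gt (and the same mass of ice, by conservation).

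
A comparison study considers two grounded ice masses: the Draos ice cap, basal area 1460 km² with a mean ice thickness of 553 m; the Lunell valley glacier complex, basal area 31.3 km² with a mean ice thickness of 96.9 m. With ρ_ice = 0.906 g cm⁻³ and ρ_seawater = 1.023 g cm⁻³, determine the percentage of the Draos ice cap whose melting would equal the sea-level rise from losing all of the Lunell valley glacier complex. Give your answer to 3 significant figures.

≈ 0.376 %

Equal sea-level rise means equal mass of meltwater, i.e. equal mass of ice lost.
Ice mass of Lunell: 2.748×10^12 kg; ice mass of Draos: 7.315×10^14 kg.
Fraction required = 2.748×10^12 / 7.315×10^14 = 3.76×10^-3 → 0.376 %.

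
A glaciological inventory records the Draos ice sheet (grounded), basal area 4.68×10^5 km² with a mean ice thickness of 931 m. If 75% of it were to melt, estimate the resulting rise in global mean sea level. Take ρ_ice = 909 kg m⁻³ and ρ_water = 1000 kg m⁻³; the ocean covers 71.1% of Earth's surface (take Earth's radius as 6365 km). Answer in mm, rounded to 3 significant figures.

Draos: ice volume = 4.68×10^5 km² × 931 m = 4.357×10^5 km³; 0.75 × 4.357×10^5 × (909/1000) = 2.970×10^5 km³ of water.
Spread over 3.62×10^14 m² of ocean, Δh = 2.970×10^14 / 3.62×10^14 = 0.821 m = 821 mm.

≈ 821 mm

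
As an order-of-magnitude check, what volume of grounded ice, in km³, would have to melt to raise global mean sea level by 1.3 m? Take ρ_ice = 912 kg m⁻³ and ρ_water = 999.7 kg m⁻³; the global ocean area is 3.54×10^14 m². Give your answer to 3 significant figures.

Required water volume = Δh × A = 1.3 m × 3.54×10^14 m² = 4.602×10^14 m³ = 4.602×10^5 km³.
Ice volume = water volume × ρ_w/ρ_ice = 4.602×10^5 × 999.7/912 = 5.04×10^5 km³.

≈ 5.04×10^5 km³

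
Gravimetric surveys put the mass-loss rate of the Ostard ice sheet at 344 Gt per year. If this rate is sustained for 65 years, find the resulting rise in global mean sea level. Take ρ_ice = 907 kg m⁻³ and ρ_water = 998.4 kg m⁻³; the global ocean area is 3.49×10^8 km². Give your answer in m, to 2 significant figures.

Total mass lost = 344 Gt/yr × 65 yr = 2.236×10^4 Gt = 2.236×10^16 kg.
ρ_w = 998.4 kg m⁻³, so water volume = 2.236×10^16 / 998.4 = 2.240×10^13 m³.
Δh = 2.240×10^13 / 3.49×10^14 = 0.0642 m.

≈ 0.064 m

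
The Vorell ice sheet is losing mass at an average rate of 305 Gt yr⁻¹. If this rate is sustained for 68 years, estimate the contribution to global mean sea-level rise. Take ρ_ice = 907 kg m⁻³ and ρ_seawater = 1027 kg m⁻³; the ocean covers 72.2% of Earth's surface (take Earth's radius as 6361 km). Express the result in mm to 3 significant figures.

Total mass lost = 305 Gt/yr × 68 yr = 2.074×10^4 Gt = 2.074×10^16 kg.
ρ_w = 1027 kg m⁻³, so water volume = 2.074×10^16 / 1027 = 2.019×10^13 m³.
Δh = 2.019×10^13 / 3.67×10^14 = 0.0550 m = 55.0 mm.

≈ 55.0 mm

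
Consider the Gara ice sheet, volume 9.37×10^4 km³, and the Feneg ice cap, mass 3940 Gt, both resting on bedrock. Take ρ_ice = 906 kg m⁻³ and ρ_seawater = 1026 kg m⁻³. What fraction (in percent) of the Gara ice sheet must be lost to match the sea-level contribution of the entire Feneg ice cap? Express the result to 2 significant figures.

≈ 4.6 %

Equal sea-level rise means equal mass of meltwater, i.e. equal mass of ice lost.
Ice mass of Feneg: 3.940×10^15 kg; ice mass of Gara: 8.489×10^16 kg.
Fraction required = 3.940×10^15 / 8.489×10^16 = 0.0464 → 4.6 %.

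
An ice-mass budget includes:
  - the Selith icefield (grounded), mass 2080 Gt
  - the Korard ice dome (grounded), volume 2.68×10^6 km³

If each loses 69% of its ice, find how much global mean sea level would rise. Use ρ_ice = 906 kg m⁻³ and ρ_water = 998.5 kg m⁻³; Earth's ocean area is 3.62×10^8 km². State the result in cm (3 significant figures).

Selith: 0.69 × 2080 Gt = 1.435×10^15 kg; dividing by ρ_w = 998.5 kg m⁻³ gives 1.437×10^12 m³ of water.
Korard: 0.69 × 2.68×10^6 km³ × (906/998.5) = 1.678×10^6 km³ of water.
Total added water ≈ 1.679×10^15 m³ over 3.62×10^14 m² → Δh = 4.64 m = 464 cm.

≈ 464 cm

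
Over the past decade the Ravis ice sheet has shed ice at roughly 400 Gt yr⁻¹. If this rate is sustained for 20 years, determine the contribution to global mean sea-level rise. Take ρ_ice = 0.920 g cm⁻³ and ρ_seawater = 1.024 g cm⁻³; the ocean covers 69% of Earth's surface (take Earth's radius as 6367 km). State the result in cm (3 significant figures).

≈ 2.22 cm

Total mass lost = 400 Gt/yr × 20 yr = 8000 Gt = 8.000×10^15 kg.
ρ_w = 1.024 g cm⁻³ = 1024 kg m⁻³, so water volume = 8.000×10^15 / 1024 = 7.812×10^12 m³.
Δh = 7.812×10^12 / 3.52×10^14 = 0.0222 m = 2.22 cm.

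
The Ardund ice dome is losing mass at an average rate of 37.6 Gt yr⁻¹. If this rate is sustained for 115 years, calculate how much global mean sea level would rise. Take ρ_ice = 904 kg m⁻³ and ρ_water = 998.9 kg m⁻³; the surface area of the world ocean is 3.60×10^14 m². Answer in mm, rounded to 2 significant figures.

≈ 12 mm

Total mass lost = 37.6 Gt/yr × 115 yr = 4324 Gt = 4.324×10^15 kg.
ρ_w = 998.9 kg m⁻³, so water volume = 4.324×10^15 / 998.9 = 4.329×10^12 m³.
Δh = 4.329×10^12 / 3.60×10^14 = 0.0120 m = 12 mm.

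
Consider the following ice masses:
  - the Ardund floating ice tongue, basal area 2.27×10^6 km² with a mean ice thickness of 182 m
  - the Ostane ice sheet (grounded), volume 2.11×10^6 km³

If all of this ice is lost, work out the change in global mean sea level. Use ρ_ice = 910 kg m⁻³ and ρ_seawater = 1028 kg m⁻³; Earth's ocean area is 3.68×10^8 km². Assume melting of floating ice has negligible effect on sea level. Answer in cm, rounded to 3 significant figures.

The Ardund floating ice tongue is floating and already displaces its own weight of water, so its melt adds essentially nothing to sea level.
Ostane: 2.11×10^6 km³ × (910/1028) = 1.868×10^6 km³ of water.
Total added water ≈ 1.868×10^15 m³ over 3.68×10^14 m² → Δh = 5.08 m = 508 cm.

≈ 508 cm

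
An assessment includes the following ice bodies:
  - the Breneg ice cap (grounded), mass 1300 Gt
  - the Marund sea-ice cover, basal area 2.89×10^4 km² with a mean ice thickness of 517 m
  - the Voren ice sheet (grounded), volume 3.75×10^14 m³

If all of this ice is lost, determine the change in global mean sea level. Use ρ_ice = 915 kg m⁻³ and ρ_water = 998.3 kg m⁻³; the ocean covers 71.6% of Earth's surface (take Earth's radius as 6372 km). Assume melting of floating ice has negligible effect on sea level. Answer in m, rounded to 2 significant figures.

Breneg: 1300 Gt = 1.300×10^15 kg; dividing by ρ_w = 998.3 kg m⁻³ gives 1.302×10^12 m³ of water.
The Marund sea-ice cover is floating and already displaces its own weight of water, so its melt adds essentially nothing to sea level.
Voren: 3.75×10^14 m³ × (915/998.3) = 3.437×10^14 m³ of water.
Total added water ≈ 3.450×10^14 m³ over 3.65×10^14 m² → Δh = 0.944 m.

≈ 0.94 m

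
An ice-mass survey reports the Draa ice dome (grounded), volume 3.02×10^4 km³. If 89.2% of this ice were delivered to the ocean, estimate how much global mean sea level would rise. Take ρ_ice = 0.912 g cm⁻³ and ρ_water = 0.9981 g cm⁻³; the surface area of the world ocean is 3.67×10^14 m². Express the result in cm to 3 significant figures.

Draa: 0.892 × 3.02×10^4 km³ × (912/998.1) = 2.461×10^4 km³ of water.
Spread over 3.67×10^14 m² of ocean, Δh = 2.461×10^13 / 3.67×10^14 = 0.0671 m = 6.71 cm.

≈ 6.71 cm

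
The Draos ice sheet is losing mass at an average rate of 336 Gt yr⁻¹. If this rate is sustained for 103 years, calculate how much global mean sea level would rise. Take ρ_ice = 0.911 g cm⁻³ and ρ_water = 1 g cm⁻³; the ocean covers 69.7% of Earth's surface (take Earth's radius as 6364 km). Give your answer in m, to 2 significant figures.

≈ 0.098 m

Total mass lost = 336 Gt/yr × 103 yr = 3.461×10^4 Gt = 3.461×10^16 kg.
ρ_w = 1 g cm⁻³ = 1000 kg m⁻³, so water volume = 3.461×10^16 / 1000 = 3.461×10^13 m³.
Δh = 3.461×10^13 / 3.55×10^14 = 0.0976 m.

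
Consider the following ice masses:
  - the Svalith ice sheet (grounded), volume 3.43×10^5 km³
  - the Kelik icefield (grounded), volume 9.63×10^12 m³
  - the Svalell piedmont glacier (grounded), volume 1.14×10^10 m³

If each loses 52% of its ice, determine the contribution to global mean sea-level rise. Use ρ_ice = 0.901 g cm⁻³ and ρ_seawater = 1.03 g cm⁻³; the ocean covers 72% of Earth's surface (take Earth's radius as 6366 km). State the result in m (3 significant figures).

≈ 0.437 m

Svalith: 0.52 × 3.43×10^5 km³ × (901/1030) = 1.560×10^5 km³ of water.
Kelik: 0.52 × 9.63×10^12 m³ × (901/1030) = 4.380×10^12 m³ of water.
Svalell: 0.52 × 1.14×10^10 m³ × (901/1030) = 5.186×10^9 m³ of water.
Total added water ≈ 1.604×10^14 m³ over 3.67×10^14 m² → Δh = 0.437 m.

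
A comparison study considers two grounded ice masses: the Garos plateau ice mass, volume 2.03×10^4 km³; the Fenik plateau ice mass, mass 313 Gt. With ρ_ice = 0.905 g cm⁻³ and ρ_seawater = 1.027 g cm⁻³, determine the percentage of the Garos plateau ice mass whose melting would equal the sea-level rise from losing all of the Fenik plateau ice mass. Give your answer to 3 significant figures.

≈ 1.70 %

Equal sea-level rise means equal mass of meltwater, i.e. equal mass of ice lost.
Ice mass of Fenik: 3.130×10^14 kg; ice mass of Garos: 1.837×10^16 kg.
Fraction required = 3.130×10^14 / 1.837×10^16 = 0.0170 → 1.70 %.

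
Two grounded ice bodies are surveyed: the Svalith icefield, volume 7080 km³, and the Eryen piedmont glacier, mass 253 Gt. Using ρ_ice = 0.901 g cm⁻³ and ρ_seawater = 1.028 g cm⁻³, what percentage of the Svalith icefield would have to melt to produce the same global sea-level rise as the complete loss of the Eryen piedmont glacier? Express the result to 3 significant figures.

≈ 3.97 %

Equal sea-level rise means equal mass of meltwater, i.e. equal mass of ice lost.
Ice mass of Eryen: 2.530×10^14 kg; ice mass of Svalith: 6.379×10^15 kg.
Fraction required = 2.530×10^14 / 6.379×10^15 = 0.0397 → 3.97 %.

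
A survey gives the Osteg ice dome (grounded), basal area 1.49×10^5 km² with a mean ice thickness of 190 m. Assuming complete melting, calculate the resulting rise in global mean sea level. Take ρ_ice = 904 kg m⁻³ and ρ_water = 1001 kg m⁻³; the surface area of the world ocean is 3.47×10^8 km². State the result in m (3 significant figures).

Osteg: ice volume = 1.49×10^5 km² × 190 m = 2.831×10^4 km³; 2.831×10^4 × (904/1001) = 2.557×10^4 km³ of water.
Spread over 3.47×10^14 m² of ocean, Δh = 2.557×10^13 / 3.47×10^14 = 0.0737 m.

≈ 0.0737 m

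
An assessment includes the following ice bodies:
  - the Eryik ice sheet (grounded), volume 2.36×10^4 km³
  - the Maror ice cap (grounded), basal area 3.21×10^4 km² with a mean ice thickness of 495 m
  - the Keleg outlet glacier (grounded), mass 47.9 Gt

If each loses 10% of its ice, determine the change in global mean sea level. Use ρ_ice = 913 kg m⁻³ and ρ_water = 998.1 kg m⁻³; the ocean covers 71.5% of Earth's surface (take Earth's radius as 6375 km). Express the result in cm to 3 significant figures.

≈ 0.991 cm

Eryik: 0.1 × 2.36×10^4 km³ × (913/998.1) = 2159 km³ of water.
Maror: ice volume = 3.21×10^4 km² × 495 m = 1.589×10^4 km³; 0.1 × 1.589×10^4 × (913/998.1) = 1453 km³ of water.
Keleg: 0.1 × 47.9 Gt = 4.790×10^12 kg; dividing by ρ_w = 998.1 kg m⁻³ gives 4.799×10^9 m³ of water.
Total added water ≈ 3.617×10^12 m³ over 3.65×10^14 m² → Δh = 9.91×10^-3 m = 0.991 cm.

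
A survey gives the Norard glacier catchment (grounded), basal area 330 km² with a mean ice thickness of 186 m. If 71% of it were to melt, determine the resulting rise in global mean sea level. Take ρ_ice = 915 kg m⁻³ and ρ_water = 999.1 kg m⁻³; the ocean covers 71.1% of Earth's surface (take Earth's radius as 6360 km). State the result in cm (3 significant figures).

Norard: ice volume = 330 km² × 186 m = 61.38 km³; 0.71 × 61.38 × (915/999.1) = 39.91 km³ of water.
Spread over 3.61×10^14 m² of ocean, Δh = 3.991×10^10 / 3.61×10^14 = 1.10×10^-4 m = 0.0110 cm.

≈ 0.0110 cm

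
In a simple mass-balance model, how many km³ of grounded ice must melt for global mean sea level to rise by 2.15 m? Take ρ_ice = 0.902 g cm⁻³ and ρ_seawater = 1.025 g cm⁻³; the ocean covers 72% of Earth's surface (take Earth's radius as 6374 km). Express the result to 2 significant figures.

≈ 9.0×10^5 km³

Required water volume = Δh × A = 2.15 m × 3.68×10^14 m² = 7.903×10^14 m³ = 7.903×10^5 km³.
Ice volume = water volume × ρ_w/ρ_ice = 7.903×10^5 × 1025/902 = 9.0×10^5 km³.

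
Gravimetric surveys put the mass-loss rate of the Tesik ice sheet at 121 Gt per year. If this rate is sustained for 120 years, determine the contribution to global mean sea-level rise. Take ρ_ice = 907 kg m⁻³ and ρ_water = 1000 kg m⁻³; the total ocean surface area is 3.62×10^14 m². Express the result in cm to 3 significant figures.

Total mass lost = 121 Gt/yr × 120 yr = 1.452×10^4 Gt = 1.452×10^16 kg.
ρ_w = 1000 kg m⁻³, so water volume = 1.452×10^16 / 1000 = 1.452×10^13 m³.
Δh = 1.452×10^13 / 3.62×10^14 = 0.0401 m = 4.01 cm.

≈ 4.01 cm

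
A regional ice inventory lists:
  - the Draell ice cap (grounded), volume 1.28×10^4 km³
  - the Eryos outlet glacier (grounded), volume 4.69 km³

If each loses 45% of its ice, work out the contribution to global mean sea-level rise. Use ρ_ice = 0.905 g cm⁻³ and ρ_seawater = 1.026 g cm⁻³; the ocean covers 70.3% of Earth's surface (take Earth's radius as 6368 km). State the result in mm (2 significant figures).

≈ 14 mm

Draell: 0.45 × 1.28×10^4 km³ × (905/1026) = 5081 km³ of water.
Eryos: 0.45 × 4.69 km³ × (905/1026) = 1.862 km³ of water.
Total added water ≈ 5.083×10^12 m³ over 3.58×10^14 m² → Δh = 0.0142 m = 14 mm.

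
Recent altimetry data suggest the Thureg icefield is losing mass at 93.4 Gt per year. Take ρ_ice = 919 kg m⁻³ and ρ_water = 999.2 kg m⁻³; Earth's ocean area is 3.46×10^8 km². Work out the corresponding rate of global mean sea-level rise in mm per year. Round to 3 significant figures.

ρ_w = 999.2 kg m⁻³. Annual water volume added = 93.4 Gt / ρ_w = 9.340×10^13 kg / 999.2 kg m⁻³ = 9.347×10^10 m³.
Δh per year = 9.347×10^10 / 3.46×10^14 = 2.70×10^-4 m = 0.270 mm.

≈ 0.270 mm/yr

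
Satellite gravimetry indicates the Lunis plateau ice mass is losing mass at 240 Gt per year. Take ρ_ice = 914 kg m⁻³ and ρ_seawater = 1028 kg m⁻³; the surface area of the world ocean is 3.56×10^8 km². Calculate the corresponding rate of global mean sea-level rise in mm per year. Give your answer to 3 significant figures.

≈ 0.656 mm/yr

ρ_w = 1028 kg m⁻³. Annual water volume added = 240 Gt / ρ_w = 2.400×10^14 kg / 1028 kg m⁻³ = 2.335×10^11 m³.
Δh per year = 2.335×10^11 / 3.56×10^14 = 6.56×10^-4 m = 0.656 mm.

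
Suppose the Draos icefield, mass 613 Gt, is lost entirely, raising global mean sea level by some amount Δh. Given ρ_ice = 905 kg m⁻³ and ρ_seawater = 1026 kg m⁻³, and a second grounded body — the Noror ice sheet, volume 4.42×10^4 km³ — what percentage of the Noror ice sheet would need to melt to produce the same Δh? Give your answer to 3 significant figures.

Equal sea-level rise means equal mass of meltwater, i.e. equal mass of ice lost.
Ice mass of Draos: 6.130×10^14 kg; ice mass of Noror: 4.000×10^16 kg.
Fraction required = 6.130×10^14 / 4.000×10^16 = 0.0153 → 1.53 %.

≈ 1.53 %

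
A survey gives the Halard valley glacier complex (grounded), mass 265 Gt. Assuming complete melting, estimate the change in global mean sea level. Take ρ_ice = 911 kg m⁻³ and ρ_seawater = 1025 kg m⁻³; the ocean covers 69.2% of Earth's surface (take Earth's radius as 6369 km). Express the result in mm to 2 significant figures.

Halard: 265 Gt = 2.650×10^14 kg; dividing by ρ_w = 1025 kg m⁻³ gives 2.585×10^11 m³ of water.
Spread over 3.53×10^14 m² of ocean, Δh = 2.585×10^11 / 3.53×10^14 = 7.33×10^-4 m = 0.73 mm.

≈ 0.73 mm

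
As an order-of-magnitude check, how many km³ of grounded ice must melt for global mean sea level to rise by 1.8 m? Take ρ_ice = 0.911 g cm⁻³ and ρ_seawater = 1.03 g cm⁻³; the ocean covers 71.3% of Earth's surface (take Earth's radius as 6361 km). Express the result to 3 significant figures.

Required water volume = Δh × A = 1.8 m × 3.63×10^14 m² = 6.526×10^14 m³ = 6.526×10^5 km³.
Ice volume = water volume × ρ_w/ρ_ice = 6.526×10^5 × 1030/911 = 7.38×10^5 km³.

≈ 7.38×10^5 km³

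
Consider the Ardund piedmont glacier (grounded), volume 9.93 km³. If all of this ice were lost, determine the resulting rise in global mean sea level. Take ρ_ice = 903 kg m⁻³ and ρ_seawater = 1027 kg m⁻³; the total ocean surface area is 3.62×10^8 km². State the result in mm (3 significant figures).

≈ 0.0241 mm

Ardund: 9.93 km³ × (903/1027) = 8.731 km³ of water.
Spread over 3.62×10^14 m² of ocean, Δh = 8.731×10^9 / 3.62×10^14 = 2.41×10^-5 m = 0.0241 mm.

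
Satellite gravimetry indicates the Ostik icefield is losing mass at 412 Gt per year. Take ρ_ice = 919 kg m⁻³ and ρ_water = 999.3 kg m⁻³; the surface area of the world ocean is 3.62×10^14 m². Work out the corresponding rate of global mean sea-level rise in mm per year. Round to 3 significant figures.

≈ 1.14 mm/yr

ρ_w = 999.3 kg m⁻³. Annual water volume added = 412 Gt / ρ_w = 4.120×10^14 kg / 999.3 kg m⁻³ = 4.123×10^11 m³.
Δh per year = 4.123×10^11 / 3.62×10^14 = 1.14×10^-3 m = 1.14 mm.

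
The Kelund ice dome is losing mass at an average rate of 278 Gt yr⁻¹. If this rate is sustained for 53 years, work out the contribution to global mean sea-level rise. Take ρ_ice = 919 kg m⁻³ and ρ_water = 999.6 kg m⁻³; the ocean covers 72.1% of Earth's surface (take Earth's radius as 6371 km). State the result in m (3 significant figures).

≈ 0.0401 m

Total mass lost = 278 Gt/yr × 53 yr = 1.473×10^4 Gt = 1.473×10^16 kg.
ρ_w = 999.6 kg m⁻³, so water volume = 1.473×10^16 / 999.6 = 1.474×10^13 m³.
Δh = 1.474×10^13 / 3.68×10^14 = 0.0401 m.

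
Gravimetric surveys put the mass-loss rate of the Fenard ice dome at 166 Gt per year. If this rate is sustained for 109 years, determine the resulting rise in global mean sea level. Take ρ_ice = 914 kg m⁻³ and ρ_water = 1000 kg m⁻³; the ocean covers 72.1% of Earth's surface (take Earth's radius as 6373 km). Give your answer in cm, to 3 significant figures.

Total mass lost = 166 Gt/yr × 109 yr = 1.809×10^4 Gt = 1.809×10^16 kg.
ρ_w = 1000 kg m⁻³, so water volume = 1.809×10^16 / 1000 = 1.809×10^13 m³.
Δh = 1.809×10^13 / 3.68×10^14 = 0.0492 m = 4.92 cm.

≈ 4.92 cm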